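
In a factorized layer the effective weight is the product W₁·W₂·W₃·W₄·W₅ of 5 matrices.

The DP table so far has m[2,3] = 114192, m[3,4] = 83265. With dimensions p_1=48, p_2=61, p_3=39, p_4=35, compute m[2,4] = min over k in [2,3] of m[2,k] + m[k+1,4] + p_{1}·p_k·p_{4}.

m[2,4] = min over k∈[2,3] of m[2,k]+m[k+1,4]+p_{1}·p_k·p_{4}.
k=2: 0 + 83265 + 48·61·35 = 185745; k=3: 114192 + 0 + 48·39·35 = 179712.
Minimum: 179712 at k=3.

179712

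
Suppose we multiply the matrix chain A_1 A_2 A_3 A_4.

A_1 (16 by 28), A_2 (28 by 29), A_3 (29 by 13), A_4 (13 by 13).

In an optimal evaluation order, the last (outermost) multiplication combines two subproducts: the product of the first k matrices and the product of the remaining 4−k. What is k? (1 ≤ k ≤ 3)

3

Adjacent pairs: A_1A_2 = 16·28·29 = 12992; A_2A_3 = 28·29·13 = 10556; A_3A_4 = 29·13·13 = 4901.
Length 3: A_1..A_3: k=1: 0+10556+16·28·13=16380; k=2: 12992+0+16·29·13=19024 → min 16380 | A_2..A_4: k=2: 0+4901+28·29·13=15457; k=3: 10556+0+28·13·13=15288 → min 15288.
Top-level splits: k=1: (A_1..A_1)·(A_2..A_4) → 0+15288+16·28·13 = 21112; k=2: (A_1..A_2)·(A_3..A_4) → 12992+4901+16·29·13 = 23925; k=3: (A_1..A_3)·(A_4..A_4) → 16380+0+16·13·13 = 19084.
Best split is after A_3, i.e. k = 3.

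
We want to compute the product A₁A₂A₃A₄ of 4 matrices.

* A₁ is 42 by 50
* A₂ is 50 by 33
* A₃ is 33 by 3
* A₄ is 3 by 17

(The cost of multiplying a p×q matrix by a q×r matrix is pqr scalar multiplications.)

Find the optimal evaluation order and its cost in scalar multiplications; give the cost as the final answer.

13392

Adjacent pairs: A₁A₂ = 42·50·33 = 69300; A₂A₃ = 50·33·3 = 4950; A₃A₄ = 33·3·17 = 1683.
Length 3: A₁..A₃: k=1: 0+4950+42·50·3=11250; k=2: 69300+0+42·33·3=73458 → min 11250 | A₂..A₄: k=2: 0+1683+50·33·17=29733; k=3: 4950+0+50·3·17=7500 → min 7500.
Length 4: A₁..A₄: k=1: 0+7500+42·50·17=43200; k=2: 69300+1683+42·33·17=94545; k=3: 11250+0+42·3·17=13392 → min 13392.
Optimal parenthesization: ((A₁(A₂A₃))A₄) with cost 13392.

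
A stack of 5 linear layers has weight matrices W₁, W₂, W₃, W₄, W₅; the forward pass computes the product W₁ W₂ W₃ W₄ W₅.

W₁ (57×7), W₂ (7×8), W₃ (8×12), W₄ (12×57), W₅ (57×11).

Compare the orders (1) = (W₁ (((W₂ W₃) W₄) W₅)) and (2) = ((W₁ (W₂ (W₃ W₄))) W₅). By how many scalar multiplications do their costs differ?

Order (1) = (W₁ (((W₂ W₃) W₄) W₅)): (W₂ W₃): 7×8 by 8×12 → 7×12, cost 7·8·12 = 672; ((W₂ W₃) W₄): 7×12 by 12×57 → 7×57, cost 7·12·57 = 4788; cumulative 5460; (((W₂ W₃) W₄) W₅): 7×57 by 57×11 → 7×11, cost 7·57·11 = 4389; cumulative 9849; (W₁ (((W₂ W₃) W₄) W₅)): 57×7 by 7×11 → 57×11, cost 57·7·11 = 4389; cumulative 14238. Total 14238.
Order (2) = ((W₁ (W₂ (W₃ W₄))) W₅): (W₃ W₄): 8×12 by 12×57 → 8×57, cost 8·12·57 = 5472; (W₂ (W₃ W₄)): 7×8 by 8×57 → 7×57, cost 7·8·57 = 3192; cumulative 8664; (W₁ (W₂ (W₃ W₄))): 57×7 by 7×57 → 57×57, cost 57·7·57 = 22743; cumulative 31407; ((W₁ (W₂ (W₃ W₄))) W₅): 57×57 by 57×11 → 57×11, cost 57·57·11 = 35739; cumulative 67146. Total 67146.
Difference: |14238 − 67146| = 52908.

52908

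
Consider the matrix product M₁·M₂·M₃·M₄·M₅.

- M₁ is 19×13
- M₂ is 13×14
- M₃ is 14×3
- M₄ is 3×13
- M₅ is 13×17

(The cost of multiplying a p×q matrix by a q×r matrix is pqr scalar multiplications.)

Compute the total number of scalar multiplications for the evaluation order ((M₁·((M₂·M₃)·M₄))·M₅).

8463

(M₂·M₃): 13×14 by 14×3 → 13×3, cost 13·14·3 = 546
((M₂·M₃)·M₄): 13×3 by 3×13 → 13×13, cost 13·3·13 = 507; cumulative 1053
(M₁·((M₂·M₃)·M₄)): 19×13 by 13×13 → 19×13, cost 19·13·13 = 3211; cumulative 4264
((M₁·((M₂·M₃)·M₄))·M₅): 19×13 by 13×17 → 19×17, cost 19·13·17 = 4199; cumulative 8463
Total: 8463 scalar multiplications.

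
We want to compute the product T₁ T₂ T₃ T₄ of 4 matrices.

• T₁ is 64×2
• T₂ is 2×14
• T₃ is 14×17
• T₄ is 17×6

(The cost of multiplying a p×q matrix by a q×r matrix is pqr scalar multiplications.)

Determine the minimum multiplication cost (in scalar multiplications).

1448

Adjacent pairs: T₁T₂ = 64·2·14 = 1792; T₂T₃ = 2·14·17 = 476; T₃T₄ = 14·17·6 = 1428.
Length 3: T₁..T₃: k=1: 0+476+64·2·17=2652; k=2: 1792+0+64·14·17=17024 → min 2652 | T₂..T₄: k=2: 0+1428+2·14·6=1596; k=3: 476+0+2·17·6=680 → min 680.
Length 4: T₁..T₄: k=1: 0+680+64·2·6=1448; k=2: 1792+1428+64·14·6=8596; k=3: 2652+0+64·17·6=9180 → min 1448.
Optimal order: (T₁ ((T₂ T₃) T₄)) with cost 1448.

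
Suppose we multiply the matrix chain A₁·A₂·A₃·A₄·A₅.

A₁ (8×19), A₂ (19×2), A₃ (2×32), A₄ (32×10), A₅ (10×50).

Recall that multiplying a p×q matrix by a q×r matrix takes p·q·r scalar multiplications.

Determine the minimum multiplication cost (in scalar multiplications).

2744

Adjacent pairs: A₁A₂ = 8·19·2 = 304; A₂A₃ = 19·2·32 = 1216; A₃A₄ = 2·32·10 = 640; A₄A₅ = 32·10·50 = 16000.
Length 3: A₁..A₃: k=1: 0+1216+8·19·32=6080; k=2: 304+0+8·2·32=816 → min 816 | A₂..A₄: k=2: 0+640+19·2·10=1020; k=3: 1216+0+19·32·10=7296 → min 1020 | A₃..A₅: k=3: 0+16000+2·32·50=19200; k=4: 640+0+2·10·50=1640 → min 1640.
Length 4: A₁..A₄: k=1: 0+1020+8·19·10=2540; k=2: 304+640+8·2·10=1104; k=3: 816+0+8·32·10=3376 → min 1104 | A₂..A₅: k=2: 0+1640+19·2·50=3540; k=3: 1216+16000+19·32·50=47616; k=4: 1020+0+19·10·50=10520 → min 3540.
Length 5: A₁..A₅: k=1: 0+3540+8·19·50=11140; k=2: 304+1640+8·2·50=2744; k=3: 816+16000+8·32·50=29616; k=4: 1104+0+8·10·50=5104 → min 2744.
Optimal order: ((A₁·A₂)·((A₃·A₄)·A₅)) with cost 2744.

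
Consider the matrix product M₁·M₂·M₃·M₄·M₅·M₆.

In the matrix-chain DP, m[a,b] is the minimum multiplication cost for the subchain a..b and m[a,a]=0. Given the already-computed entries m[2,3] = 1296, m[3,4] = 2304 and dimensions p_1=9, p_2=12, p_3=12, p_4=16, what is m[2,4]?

3024

m[2,4] = min over k∈[2,3] of m[2,k]+m[k+1,4]+p_{1}·p_k·p_{4}.
k=2: 0 + 2304 + 9·12·16 = 4032; k=3: 1296 + 0 + 9·12·16 = 3024.
Minimum: 3024 at k=3.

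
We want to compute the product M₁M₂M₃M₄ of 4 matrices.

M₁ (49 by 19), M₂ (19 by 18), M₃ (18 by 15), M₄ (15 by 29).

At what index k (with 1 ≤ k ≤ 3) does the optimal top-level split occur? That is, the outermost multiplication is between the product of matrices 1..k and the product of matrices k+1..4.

Adjacent pairs: M₁M₂ = 49·19·18 = 16758; M₂M₃ = 19·18·15 = 5130; M₃M₄ = 18·15·29 = 7830.
Length 3: M₁..M₃: k=1: 0+5130+49·19·15=19095; k=2: 16758+0+49·18·15=29988 → min 19095 | M₂..M₄: k=2: 0+7830+19·18·29=17748; k=3: 5130+0+19·15·29=13395 → min 13395.
Top-level splits: k=1: (M₁..M₁)·(M₂..M₄) → 0+13395+49·19·29 = 40394; k=2: (M₁..M₂)·(M₃..M₄) → 16758+7830+49·18·29 = 50166; k=3: (M₁..M₃)·(M₄..M₄) → 19095+0+49·15·29 = 40410.
Best split is after M₁, i.e. k = 1.

1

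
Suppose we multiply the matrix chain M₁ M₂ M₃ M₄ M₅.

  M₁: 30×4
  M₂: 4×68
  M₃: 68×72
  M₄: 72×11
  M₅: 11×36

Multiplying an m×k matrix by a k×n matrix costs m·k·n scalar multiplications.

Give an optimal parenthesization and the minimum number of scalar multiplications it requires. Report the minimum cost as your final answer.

Adjacent pairs: M₁M₂ = 30·4·68 = 8160; M₂M₃ = 4·68·72 = 19584; M₃M₄ = 68·72·11 = 53856; M₄M₅ = 72·11·36 = 28512.
Length 3: M₁..M₃: k=1: 0+19584+30·4·72=28224; k=2: 8160+0+30·68·72=155040 → min 28224 | M₂..M₄: k=2: 0+53856+4·68·11=56848; k=3: 19584+0+4·72·11=22752 → min 22752 | M₃..M₅: k=3: 0+28512+68·72·36=204768; k=4: 53856+0+68·11·36=80784 → min 80784.
Length 4: M₁..M₄: k=1: 0+22752+30·4·11=24072; k=2: 8160+53856+30·68·11=84456; k=3: 28224+0+30·72·11=51984 → min 24072 | M₂..M₅: k=2: 0+80784+4·68·36=90576; k=3: 19584+28512+4·72·36=58464; k=4: 22752+0+4·11·36=24336 → min 24336.
Length 5: M₁..M₅: k=1: 0+24336+30·4·36=28656; k=2: 8160+80784+30·68·36=162384; k=3: 28224+28512+30·72·36=134496; k=4: 24072+0+30·11·36=35952 → min 28656.
Optimal parenthesization: (M₁ (((M₂ M₃) M₄) M₅)) with cost 28656.

28656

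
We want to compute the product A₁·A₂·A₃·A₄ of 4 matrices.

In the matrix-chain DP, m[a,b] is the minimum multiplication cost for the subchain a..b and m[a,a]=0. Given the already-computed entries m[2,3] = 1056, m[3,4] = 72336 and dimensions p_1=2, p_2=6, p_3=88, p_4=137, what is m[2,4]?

m[2,4] = min over k∈[2,3] of m[2,k]+m[k+1,4]+p_{1}·p_k·p_{4}.
k=2: 0 + 72336 + 2·6·137 = 73980; k=3: 1056 + 0 + 2·88·137 = 25168.
Minimum: 25168 at k=3.

25168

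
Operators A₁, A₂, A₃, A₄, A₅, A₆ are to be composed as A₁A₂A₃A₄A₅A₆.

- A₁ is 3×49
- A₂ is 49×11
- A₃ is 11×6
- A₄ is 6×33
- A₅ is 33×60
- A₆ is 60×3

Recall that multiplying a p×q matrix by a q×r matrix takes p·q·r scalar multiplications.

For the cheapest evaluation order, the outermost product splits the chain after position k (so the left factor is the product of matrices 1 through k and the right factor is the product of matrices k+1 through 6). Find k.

3

Adjacent pairs: A₁A₂ = 3·49·11 = 1617; A₂A₃ = 49·11·6 = 3234; A₃A₄ = 11·6·33 = 2178; A₄A₅ = 6·33·60 = 11880; A₅A₆ = 33·60·3 = 5940.
Length 3: A₁..A₃: k=1: 0+3234+3·49·6=4116; k=2: 1617+0+3·11·6=1815 → min 1815 | A₂..A₄: k=2: 0+2178+49·11·33=19965; k=3: 3234+0+49·6·33=12936 → min 12936 | A₃..A₅: k=3: 0+11880+11·6·60=15840; k=4: 2178+0+11·33·60=23958 → min 15840 | A₄..A₆: k=4: 0+5940+6·33·3=6534; k=5: 11880+0+6·60·3=12960 → min 6534.
Length 4: A₁..A₄: k=1: 0+12936+3·49·33=17787; k=2: 1617+2178+3·11·33=4884; k=3: 1815+0+3·6·33=2409 → min 2409 | A₂..A₅: k=2: 0+15840+49·11·60=48180; k=3: 3234+11880+49·6·60=32754; k=4: 12936+0+49·33·60=109956 → min 32754 | A₃..A₆: k=3: 0+6534+11·6·3=6732; k=4: 2178+5940+11·33·3=9207; k=5: 15840+0+11·60·3=17820 → min 6732.
Length 5: A₁..A₅: k=1: 0+32754+3·49·60=41574; k=2: 1617+15840+3·11·60=19437; k=3: 1815+11880+3·6·60=14775; k=4: 2409+0+3·33·60=8349 → min 8349 | A₂..A₆: k=2: 0+6732+49·11·3=8349; k=3: 3234+6534+49·6·3=10650; k=4: 12936+5940+49·33·3=23727; k=5: 32754+0+49·60·3=41574 → min 8349.
Top-level splits: k=1: (A₁..A₁)·(A₂..A₆) → 0+8349+3·49·3 = 8790; k=2: (A₁..A₂)·(A₃..A₆) → 1617+6732+3·11·3 = 8448; k=3: (A₁..A₃)·(A₄..A₆) → 1815+6534+3·6·3 = 8403; k=4: (A₁..A₄)·(A₅..A₆) → 2409+5940+3·33·3 = 8646; k=5: (A₁..A₅)·(A₆..A₆) → 8349+0+3·60·3 = 8889.
Best split is after A₃, i.e. k = 3.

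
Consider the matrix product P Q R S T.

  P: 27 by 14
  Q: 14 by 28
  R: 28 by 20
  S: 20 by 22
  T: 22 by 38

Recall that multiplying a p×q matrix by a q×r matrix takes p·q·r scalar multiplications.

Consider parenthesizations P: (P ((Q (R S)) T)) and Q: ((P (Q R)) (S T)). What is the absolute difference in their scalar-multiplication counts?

Order P = (P ((Q (R S)) T)): (R S): 28×20 by 20×22 → 28×22, cost 28·20·22 = 12320; (Q (R S)): 14×28 by 28×22 → 14×22, cost 14·28·22 = 8624; cumulative 20944; ((Q (R S)) T): 14×22 by 22×38 → 14×38, cost 14·22·38 = 11704; cumulative 32648; (P ((Q (R S)) T)): 27×14 by 14×38 → 27×38, cost 27·14·38 = 14364; cumulative 47012. Total 47012.
Order Q = ((P (Q R)) (S T)): (Q R): 14×28 by 28×20 → 14×20, cost 14·28·20 = 7840; (P (Q R)): 27×14 by 14×20 → 27×20, cost 27·14·20 = 7560; cumulative 15400; (S T): 20×22 by 22×38 → 20×38, cost 20·22·38 = 16720; ((P (Q R)) (S T)): 27×20 by 20×38 → 27×38, cost 27·20·38 = 20520; cumulative 52640. Total 52640.
Difference: |47012 − 52640| = 5628.

5628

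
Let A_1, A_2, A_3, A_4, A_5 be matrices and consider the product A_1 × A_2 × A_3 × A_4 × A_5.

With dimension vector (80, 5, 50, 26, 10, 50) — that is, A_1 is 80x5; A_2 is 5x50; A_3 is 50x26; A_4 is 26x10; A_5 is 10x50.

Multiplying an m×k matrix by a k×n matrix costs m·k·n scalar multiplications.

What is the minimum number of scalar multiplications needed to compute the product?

30300

Adjacent pairs: A_1A_2 = 80·5·50 = 20000; A_2A_3 = 5·50·26 = 6500; A_3A_4 = 50·26·10 = 13000; A_4A_5 = 26·10·50 = 13000.
Length 3: A_1..A_3: k=1: 0+6500+80·5·26=16900; k=2: 20000+0+80·50·26=124000 → min 16900 | A_2..A_4: k=2: 0+13000+5·50·10=15500; k=3: 6500+0+5·26·10=7800 → min 7800 | A_3..A_5: k=3: 0+13000+50·26·50=78000; k=4: 13000+0+50·10·50=38000 → min 38000.
Length 4: A_1..A_4: k=1: 0+7800+80·5·10=11800; k=2: 20000+13000+80·50·10=73000; k=3: 16900+0+80·26·10=37700 → min 11800 | A_2..A_5: k=2: 0+38000+5·50·50=50500; k=3: 6500+13000+5·26·50=26000; k=4: 7800+0+5·10·50=10300 → min 10300.
Length 5: A_1..A_5: k=1: 0+10300+80·5·50=30300; k=2: 20000+38000+80·50·50=258000; k=3: 16900+13000+80·26·50=133900; k=4: 11800+0+80·10·50=51800 → min 30300.
Optimal order: (A_1 × (((A_2 × A_3) × A_4) × A_5)) with cost 30300.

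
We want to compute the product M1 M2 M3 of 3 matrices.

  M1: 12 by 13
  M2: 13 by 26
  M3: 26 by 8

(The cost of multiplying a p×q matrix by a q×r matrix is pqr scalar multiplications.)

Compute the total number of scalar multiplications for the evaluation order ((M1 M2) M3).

6552

(M1 M2): 12×13 by 13×26 → 12×26, cost 12·13·26 = 4056
((M1 M2) M3): 12×26 by 26×8 → 12×8, cost 12·26·8 = 2496; cumulative 6552
Total: 6552 scalar multiplications.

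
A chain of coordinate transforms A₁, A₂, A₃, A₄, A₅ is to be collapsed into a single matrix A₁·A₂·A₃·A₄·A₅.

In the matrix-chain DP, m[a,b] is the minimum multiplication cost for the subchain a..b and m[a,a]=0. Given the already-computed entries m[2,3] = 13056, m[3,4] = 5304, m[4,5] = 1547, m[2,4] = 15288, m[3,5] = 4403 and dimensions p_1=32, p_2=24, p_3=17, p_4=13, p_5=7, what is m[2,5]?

m[2,5] = min over k∈[2,4] of m[2,k]+m[k+1,5]+p_{1}·p_k·p_{5}.
k=2: 0 + 4403 + 32·24·7 = 9779; k=3: 13056 + 1547 + 32·17·7 = 18411; k=4: 15288 + 0 + 32·13·7 = 18200.
Minimum: 9779 at k=2.

9779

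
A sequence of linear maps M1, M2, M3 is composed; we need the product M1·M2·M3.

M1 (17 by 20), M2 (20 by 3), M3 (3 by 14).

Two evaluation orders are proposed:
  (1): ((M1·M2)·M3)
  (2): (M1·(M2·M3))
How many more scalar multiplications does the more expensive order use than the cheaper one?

Order (1) = ((M1·M2)·M3): (M1·M2): 17×20 by 20×3 → 17×3, cost 17·20·3 = 1020; ((M1·M2)·M3): 17×3 by 3×14 → 17×14, cost 17·3·14 = 714; cumulative 1734. Total 1734.
Order (2) = (M1·(M2·M3)): (M2·M3): 20×3 by 3×14 → 20×14, cost 20·3·14 = 840; (M1·(M2·M3)): 17×20 by 20×14 → 17×14, cost 17·20·14 = 4760; cumulative 5600. Total 5600.
Difference: |1734 − 5600| = 3866.

3866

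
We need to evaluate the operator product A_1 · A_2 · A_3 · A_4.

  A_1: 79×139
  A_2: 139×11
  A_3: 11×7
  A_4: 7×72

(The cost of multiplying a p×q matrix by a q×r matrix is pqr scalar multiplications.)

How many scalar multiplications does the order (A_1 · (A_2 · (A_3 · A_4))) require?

(A_3 · A_4): 11×7 by 7×72 → 11×72, cost 11·7·72 = 5544
(A_2 · (A_3 · A_4)): 139×11 by 11×72 → 139×72, cost 139·11·72 = 110088; cumulative 115632
(A_1 · (A_2 · (A_3 · A_4))): 79×139 by 139×72 → 79×72, cost 79·139·72 = 790632; cumulative 906264
Total: 906264 scalar multiplications.

906264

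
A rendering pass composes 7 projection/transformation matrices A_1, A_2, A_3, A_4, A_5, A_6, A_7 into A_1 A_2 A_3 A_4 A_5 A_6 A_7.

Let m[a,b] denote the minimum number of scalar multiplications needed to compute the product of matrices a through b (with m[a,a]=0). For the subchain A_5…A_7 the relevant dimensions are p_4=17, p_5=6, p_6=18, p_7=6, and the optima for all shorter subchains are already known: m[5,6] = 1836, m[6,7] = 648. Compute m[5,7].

m[5,7] = min over k∈[5,6] of m[5,k]+m[k+1,7]+p_{4}·p_k·p_{7}.
k=5: 0 + 648 + 17·6·6 = 1260; k=6: 1836 + 0 + 17·18·6 = 3672.
Minimum: 1260 at k=5.

1260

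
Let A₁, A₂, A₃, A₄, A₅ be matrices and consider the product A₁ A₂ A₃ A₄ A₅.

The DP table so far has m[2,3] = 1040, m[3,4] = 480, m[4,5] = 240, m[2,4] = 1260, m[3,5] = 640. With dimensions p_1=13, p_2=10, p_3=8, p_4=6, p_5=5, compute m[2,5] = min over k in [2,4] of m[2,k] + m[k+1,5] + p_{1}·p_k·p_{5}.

m[2,5] = min over k∈[2,4] of m[2,k]+m[k+1,5]+p_{1}·p_k·p_{5}.
k=2: 0 + 640 + 13·10·5 = 1290; k=3: 1040 + 240 + 13·8·5 = 1800; k=4: 1260 + 0 + 13·6·5 = 1650.
Minimum: 1290 at k=2.

1290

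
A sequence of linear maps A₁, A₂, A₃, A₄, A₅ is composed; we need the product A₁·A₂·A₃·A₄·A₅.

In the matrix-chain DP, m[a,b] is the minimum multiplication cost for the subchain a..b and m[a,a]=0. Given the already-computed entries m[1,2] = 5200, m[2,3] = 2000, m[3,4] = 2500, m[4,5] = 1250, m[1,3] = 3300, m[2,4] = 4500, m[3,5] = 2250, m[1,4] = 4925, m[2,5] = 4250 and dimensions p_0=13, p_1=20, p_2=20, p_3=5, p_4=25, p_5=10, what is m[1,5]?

5200

m[1,5] = min over k∈[1,4] of m[1,k]+m[k+1,5]+p_{0}·p_k·p_{5}.
k=1: 0 + 4250 + 13·20·10 = 6850; k=2: 5200 + 2250 + 13·20·10 = 10050; k=3: 3300 + 1250 + 13·5·10 = 5200; k=4: 4925 + 0 + 13·25·10 = 8175.
Minimum: 5200 at k=3.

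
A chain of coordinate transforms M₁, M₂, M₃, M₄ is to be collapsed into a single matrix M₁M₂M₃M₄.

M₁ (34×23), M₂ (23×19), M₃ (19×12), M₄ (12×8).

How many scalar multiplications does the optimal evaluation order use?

11576

Adjacent pairs: M₁M₂ = 34·23·19 = 14858; M₂M₃ = 23·19·12 = 5244; M₃M₄ = 19·12·8 = 1824.
Length 3: M₁..M₃: k=1: 0+5244+34·23·12=14628; k=2: 14858+0+34·19·12=22610 → min 14628 | M₂..M₄: k=2: 0+1824+23·19·8=5320; k=3: 5244+0+23·12·8=7452 → min 5320.
Length 4: M₁..M₄: k=1: 0+5320+34·23·8=11576; k=2: 14858+1824+34·19·8=21850; k=3: 14628+0+34·12·8=17892 → min 11576.
Optimal order: (M₁(M₂(M₃M₄))) with cost 11576.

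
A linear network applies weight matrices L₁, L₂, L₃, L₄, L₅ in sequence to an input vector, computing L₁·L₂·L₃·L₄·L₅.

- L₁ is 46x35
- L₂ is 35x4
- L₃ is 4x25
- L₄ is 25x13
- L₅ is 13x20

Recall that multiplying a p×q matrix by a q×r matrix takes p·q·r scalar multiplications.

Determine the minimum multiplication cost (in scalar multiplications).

12460

Adjacent pairs: L₁L₂ = 46·35·4 = 6440; L₂L₃ = 35·4·25 = 3500; L₃L₄ = 4·25·13 = 1300; L₄L₅ = 25·13·20 = 6500.
Length 3: L₁..L₃: k=1: 0+3500+46·35·25=43750; k=2: 6440+0+46·4·25=11040 → min 11040 | L₂..L₄: k=2: 0+1300+35·4·13=3120; k=3: 3500+0+35·25·13=14875 → min 3120 | L₃..L₅: k=3: 0+6500+4·25·20=8500; k=4: 1300+0+4·13·20=2340 → min 2340.
Length 4: L₁..L₄: k=1: 0+3120+46·35·13=24050; k=2: 6440+1300+46·4·13=10132; k=3: 11040+0+46·25·13=25990 → min 10132 | L₂..L₅: k=2: 0+2340+35·4·20=5140; k=3: 3500+6500+35·25·20=27500; k=4: 3120+0+35·13·20=12220 → min 5140.
Length 5: L₁..L₅: k=1: 0+5140+46·35·20=37340; k=2: 6440+2340+46·4·20=12460; k=3: 11040+6500+46·25·20=40540; k=4: 10132+0+46·13·20=22092 → min 12460.
Optimal order: ((L₁·L₂)·((L₃·L₄)·L₅)) with cost 12460.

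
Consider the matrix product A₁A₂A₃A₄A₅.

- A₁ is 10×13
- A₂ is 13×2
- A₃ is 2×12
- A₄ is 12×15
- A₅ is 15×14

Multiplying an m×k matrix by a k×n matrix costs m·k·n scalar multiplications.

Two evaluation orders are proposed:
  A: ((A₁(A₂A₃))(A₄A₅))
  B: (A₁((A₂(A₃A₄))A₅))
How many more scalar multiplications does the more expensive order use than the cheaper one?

Order A = ((A₁(A₂A₃))(A₄A₅)): (A₂A₃): 13×2 by 2×12 → 13×12, cost 13·2·12 = 312; (A₁(A₂A₃)): 10×13 by 13×12 → 10×12, cost 10·13·12 = 1560; cumulative 1872; (A₄A₅): 12×15 by 15×14 → 12×14, cost 12·15·14 = 2520; ((A₁(A₂A₃))(A₄A₅)): 10×12 by 12×14 → 10×14, cost 10·12·14 = 1680; cumulative 6072. Total 6072.
Order B = (A₁((A₂(A₃A₄))A₅)): (A₃A₄): 2×12 by 12×15 → 2×15, cost 2·12·15 = 360; (A₂(A₃A₄)): 13×2 by 2×15 → 13×15, cost 13·2·15 = 390; cumulative 750; ((A₂(A₃A₄))A₅): 13×15 by 15×14 → 13×14, cost 13·15·14 = 2730; cumulative 3480; (A₁((A₂(A₃A₄))A₅)): 10×13 by 13×14 → 10×14, cost 10·13·14 = 1820; cumulative 5300. Total 5300.
Difference: |6072 − 5300| = 772.

772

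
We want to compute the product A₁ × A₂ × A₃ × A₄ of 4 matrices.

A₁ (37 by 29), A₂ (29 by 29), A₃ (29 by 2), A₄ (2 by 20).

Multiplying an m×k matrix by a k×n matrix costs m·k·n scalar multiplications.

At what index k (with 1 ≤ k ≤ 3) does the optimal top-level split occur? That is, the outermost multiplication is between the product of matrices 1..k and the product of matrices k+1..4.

Adjacent pairs: A₁A₂ = 37·29·29 = 31117; A₂A₃ = 29·29·2 = 1682; A₃A₄ = 29·2·20 = 1160.
Length 3: A₁..A₃: k=1: 0+1682+37·29·2=3828; k=2: 31117+0+37·29·2=33263 → min 3828 | A₂..A₄: k=2: 0+1160+29·29·20=17980; k=3: 1682+0+29·2·20=2842 → min 2842.
Top-level splits: k=1: (A₁..A₁)·(A₂..A₄) → 0+2842+37·29·20 = 24302; k=2: (A₁..A₂)·(A₃..A₄) → 31117+1160+37·29·20 = 53737; k=3: (A₁..A₃)·(A₄..A₄) → 3828+0+37·2·20 = 5308.
Best split is after A₃, i.e. k = 3.

3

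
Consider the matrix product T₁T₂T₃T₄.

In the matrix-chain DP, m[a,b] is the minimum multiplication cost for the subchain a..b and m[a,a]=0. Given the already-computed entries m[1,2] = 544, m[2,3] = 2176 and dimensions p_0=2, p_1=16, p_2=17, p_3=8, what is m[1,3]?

816

m[1,3] = min over k∈[1,2] of m[1,k]+m[k+1,3]+p_{0}·p_k·p_{3}.
k=1: 0 + 2176 + 2·16·8 = 2432; k=2: 544 + 0 + 2·17·8 = 816.
Minimum: 816 at k=2.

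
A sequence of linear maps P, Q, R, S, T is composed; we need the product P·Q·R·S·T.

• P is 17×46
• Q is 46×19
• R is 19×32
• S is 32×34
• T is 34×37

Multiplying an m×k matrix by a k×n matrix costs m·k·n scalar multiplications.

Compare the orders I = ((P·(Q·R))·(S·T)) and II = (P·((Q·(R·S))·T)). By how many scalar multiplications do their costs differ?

Order I = ((P·(Q·R))·(S·T)): (Q·R): 46×19 by 19×32 → 46×32, cost 46·19·32 = 27968; (P·(Q·R)): 17×46 by 46×32 → 17×32, cost 17·46·32 = 25024; cumulative 52992; (S·T): 32×34 by 34×37 → 32×37, cost 32·34·37 = 40256; ((P·(Q·R))·(S·T)): 17×32 by 32×37 → 17×37, cost 17·32·37 = 20128; cumulative 113376. Total 113376.
Order II = (P·((Q·(R·S))·T)): (R·S): 19×32 by 32×34 → 19×34, cost 19·32·34 = 20672; (Q·(R·S)): 46×19 by 19×34 → 46×34, cost 46·19·34 = 29716; cumulative 50388; ((Q·(R·S))·T): 46×34 by 34×37 → 46×37, cost 46·34·37 = 57868; cumulative 108256; (P·((Q·(R·S))·T)): 17×46 by 46×37 → 17×37, cost 17·46·37 = 28934; cumulative 137190. Total 137190.
Difference: |113376 − 137190| = 23814.

23814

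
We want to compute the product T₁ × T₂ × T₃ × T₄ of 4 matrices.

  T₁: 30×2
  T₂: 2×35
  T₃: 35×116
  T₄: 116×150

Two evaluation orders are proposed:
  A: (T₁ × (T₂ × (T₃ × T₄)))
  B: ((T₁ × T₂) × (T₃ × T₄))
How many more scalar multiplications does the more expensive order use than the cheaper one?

Order A = (T₁ × (T₂ × (T₃ × T₄))): (T₃ × T₄): 35×116 by 116×150 → 35×150, cost 35·116·150 = 609000; (T₂ × (T₃ × T₄)): 2×35 by 35×150 → 2×150, cost 2·35·150 = 10500; cumulative 619500; (T₁ × (T₂ × (T₃ × T₄))): 30×2 by 2×150 → 30×150, cost 30·2·150 = 9000; cumulative 628500. Total 628500.
Order B = ((T₁ × T₂) × (T₃ × T₄)): (T₁ × T₂): 30×2 by 2×35 → 30×35, cost 30·2·35 = 2100; (T₃ × T₄): 35×116 by 116×150 → 35×150, cost 35·116·150 = 609000; ((T₁ × T₂) × (T₃ × T₄)): 30×35 by 35×150 → 30×150, cost 30·35·150 = 157500; cumulative 768600. Total 768600.
Difference: |628500 − 768600| = 140100.

140100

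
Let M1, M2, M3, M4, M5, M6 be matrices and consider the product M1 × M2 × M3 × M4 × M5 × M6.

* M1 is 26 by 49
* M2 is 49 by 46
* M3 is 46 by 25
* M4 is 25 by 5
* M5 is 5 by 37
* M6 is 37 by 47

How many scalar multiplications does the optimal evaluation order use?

38195

Adjacent pairs: M1M2 = 26·49·46 = 58604; M2M3 = 49·46·25 = 56350; M3M4 = 46·25·5 = 5750; M4M5 = 25·5·37 = 4625; M5M6 = 5·37·47 = 8695.
Length 3: M1..M3: k=1: 0+56350+26·49·25=88200; k=2: 58604+0+26·46·25=88504 → min 88200 | M2..M4: k=2: 0+5750+49·46·5=17020; k=3: 56350+0+49·25·5=62475 → min 17020 | M3..M5: k=3: 0+4625+46·25·37=47175; k=4: 5750+0+46·5·37=14260 → min 14260 | M4..M6: k=4: 0+8695+25·5·47=14570; k=5: 4625+0+25·37·47=48100 → min 14570.
Length 4: M1..M4: k=1: 0+17020+26·49·5=23390; k=2: 58604+5750+26·46·5=70334; k=3: 88200+0+26·25·5=91450 → min 23390 | M2..M5: k=2: 0+14260+49·46·37=97658; k=3: 56350+4625+49·25·37=106300; k=4: 17020+0+49·5·37=26085 → min 26085 | M3..M6: k=3: 0+14570+46·25·47=68620; k=4: 5750+8695+46·5·47=25255; k=5: 14260+0+46·37·47=94254 → min 25255.
Length 5: M1..M5: k=1: 0+26085+26·49·37=73223; k=2: 58604+14260+26·46·37=117116; k=3: 88200+4625+26·25·37=116875; k=4: 23390+0+26·5·37=28200 → min 28200 | M2..M6: k=2: 0+25255+49·46·47=131193; k=3: 56350+14570+49·25·47=128495; k=4: 17020+8695+49·5·47=37230; k=5: 26085+0+49·37·47=111296 → min 37230.
Length 6: M1..M6: k=1: 0+37230+26·49·47=97108; k=2: 58604+25255+26·46·47=140071; k=3: 88200+14570+26·25·47=133320; k=4: 23390+8695+26·5·47=38195; k=5: 28200+0+26·37·47=73414 → min 38195.
Optimal order: ((M1 × (M2 × (M3 × M4))) × (M5 × M6)) with cost 38195.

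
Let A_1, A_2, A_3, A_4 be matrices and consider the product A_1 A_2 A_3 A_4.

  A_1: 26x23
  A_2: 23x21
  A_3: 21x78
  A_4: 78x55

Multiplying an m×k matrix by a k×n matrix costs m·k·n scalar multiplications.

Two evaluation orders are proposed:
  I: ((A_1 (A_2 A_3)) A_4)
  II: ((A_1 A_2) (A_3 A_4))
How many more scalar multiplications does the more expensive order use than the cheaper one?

Order I = ((A_1 (A_2 A_3)) A_4): (A_2 A_3): 23×21 by 21×78 → 23×78, cost 23·21·78 = 37674; (A_1 (A_2 A_3)): 26×23 by 23×78 → 26×78, cost 26·23·78 = 46644; cumulative 84318; ((A_1 (A_2 A_3)) A_4): 26×78 by 78×55 → 26×55, cost 26·78·55 = 111540; cumulative 195858. Total 195858.
Order II = ((A_1 A_2) (A_3 A_4)): (A_1 A_2): 26×23 by 23×21 → 26×21, cost 26·23·21 = 12558; (A_3 A_4): 21×78 by 78×55 → 21×55, cost 21·78·55 = 90090; ((A_1 A_2) (A_3 A_4)): 26×21 by 21×55 → 26×55, cost 26·21·55 = 30030; cumulative 132678. Total 132678.
Difference: |195858 − 132678| = 63180.

63180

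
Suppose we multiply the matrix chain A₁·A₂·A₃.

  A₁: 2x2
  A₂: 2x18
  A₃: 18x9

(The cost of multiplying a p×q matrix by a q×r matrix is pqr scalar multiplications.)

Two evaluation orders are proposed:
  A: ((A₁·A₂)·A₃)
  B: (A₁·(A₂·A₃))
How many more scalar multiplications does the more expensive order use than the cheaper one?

36

Order A = ((A₁·A₂)·A₃): (A₁·A₂): 2×2 by 2×18 → 2×18, cost 2·2·18 = 72; ((A₁·A₂)·A₃): 2×18 by 18×9 → 2×9, cost 2·18·9 = 324; cumulative 396. Total 396.
Order B = (A₁·(A₂·A₃)): (A₂·A₃): 2×18 by 18×9 → 2×9, cost 2·18·9 = 324; (A₁·(A₂·A₃)): 2×2 by 2×9 → 2×9, cost 2·2·9 = 36; cumulative 360. Total 360.
Difference: |396 − 360| = 36.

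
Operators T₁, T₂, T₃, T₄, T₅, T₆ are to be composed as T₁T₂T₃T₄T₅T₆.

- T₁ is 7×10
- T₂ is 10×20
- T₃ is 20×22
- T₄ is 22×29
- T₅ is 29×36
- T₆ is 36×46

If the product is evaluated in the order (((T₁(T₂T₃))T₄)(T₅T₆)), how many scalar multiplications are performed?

67768

(T₂T₃): 10×20 by 20×22 → 10×22, cost 10·20·22 = 4400
(T₁(T₂T₃)): 7×10 by 10×22 → 7×22, cost 7·10·22 = 1540; cumulative 5940
((T₁(T₂T₃))T₄): 7×22 by 22×29 → 7×29, cost 7·22·29 = 4466; cumulative 10406
(T₅T₆): 29×36 by 36×46 → 29×46, cost 29·36·46 = 48024
(((T₁(T₂T₃))T₄)(T₅T₆)): 7×29 by 29×46 → 7×46, cost 7·29·46 = 9338; cumulative 67768
Total: 67768 scalar multiplications.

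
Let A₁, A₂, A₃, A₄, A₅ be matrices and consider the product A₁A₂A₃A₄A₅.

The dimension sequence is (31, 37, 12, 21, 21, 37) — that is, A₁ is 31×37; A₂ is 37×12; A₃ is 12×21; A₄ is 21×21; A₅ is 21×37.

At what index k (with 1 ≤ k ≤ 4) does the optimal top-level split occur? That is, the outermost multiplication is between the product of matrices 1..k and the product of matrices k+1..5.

2

Adjacent pairs: A₁A₂ = 31·37·12 = 13764; A₂A₃ = 37·12·21 = 9324; A₃A₄ = 12·21·21 = 5292; A₄A₅ = 21·21·37 = 16317.
Length 3: A₁..A₃: k=1: 0+9324+31·37·21=33411; k=2: 13764+0+31·12·21=21576 → min 21576 | A₂..A₄: k=2: 0+5292+37·12·21=14616; k=3: 9324+0+37·21·21=25641 → min 14616 | A₃..A₅: k=3: 0+16317+12·21·37=25641; k=4: 5292+0+12·21·37=14616 → min 14616.
Length 4: A₁..A₄: k=1: 0+14616+31·37·21=38703; k=2: 13764+5292+31·12·21=26868; k=3: 21576+0+31·21·21=35247 → min 26868 | A₂..A₅: k=2: 0+14616+37·12·37=31044; k=3: 9324+16317+37·21·37=54390; k=4: 14616+0+37·21·37=43365 → min 31044.
Top-level splits: k=1: (A₁..A₁)·(A₂..A₅) → 0+31044+31·37·37 = 73483; k=2: (A₁..A₂)·(A₃..A₅) → 13764+14616+31·12·37 = 42144; k=3: (A₁..A₃)·(A₄..A₅) → 21576+16317+31·21·37 = 61980; k=4: (A₁..A₄)·(A₅..A₅) → 26868+0+31·21·37 = 50955.
Best split is after A₂, i.e. k = 2.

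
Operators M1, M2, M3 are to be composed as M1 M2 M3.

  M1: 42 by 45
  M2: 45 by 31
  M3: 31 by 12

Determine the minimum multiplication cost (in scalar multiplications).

39420

Order (M1 (M2 M3)): (M2 M3): 45×31 by 31×12 → 45×12, cost 45·31·12 = 16740; (M1 (M2 M3)): 42×45 by 45×12 → 42×12, cost 42·45·12 = 22680; cumulative 39420. Total 39420.
Order ((M1 M2) M3): (M1 M2): 42×45 by 45×31 → 42×31, cost 42·45·31 = 58590; ((M1 M2) M3): 42×31 by 31×12 → 42×12, cost 42·31·12 = 15624; cumulative 74214. Total 74214.
Minimum: 39420.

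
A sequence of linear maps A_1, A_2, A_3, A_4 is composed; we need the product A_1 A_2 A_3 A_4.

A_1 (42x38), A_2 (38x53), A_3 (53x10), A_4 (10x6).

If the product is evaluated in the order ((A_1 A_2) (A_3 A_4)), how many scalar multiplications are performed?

101124

(A_1 A_2): 42×38 by 38×53 → 42×53, cost 42·38·53 = 84588
(A_3 A_4): 53×10 by 10×6 → 53×6, cost 53·10·6 = 3180
((A_1 A_2) (A_3 A_4)): 42×53 by 53×6 → 42×6, cost 42·53·6 = 13356; cumulative 101124
Total: 101124 scalar multiplications.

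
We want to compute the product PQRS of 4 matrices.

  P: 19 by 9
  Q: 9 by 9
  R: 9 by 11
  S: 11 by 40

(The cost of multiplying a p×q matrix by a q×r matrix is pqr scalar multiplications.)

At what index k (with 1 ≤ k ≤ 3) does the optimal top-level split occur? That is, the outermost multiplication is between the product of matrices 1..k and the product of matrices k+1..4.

Adjacent pairs: PQ = 19·9·9 = 1539; QR = 9·9·11 = 891; RS = 9·11·40 = 3960.
Length 3: P..R: k=1: 0+891+19·9·11=2772; k=2: 1539+0+19·9·11=3420 → min 2772 | Q..S: k=2: 0+3960+9·9·40=7200; k=3: 891+0+9·11·40=4851 → min 4851.
Top-level splits: k=1: (P..P)·(Q..S) → 0+4851+19·9·40 = 11691; k=2: (P..Q)·(R..S) → 1539+3960+19·9·40 = 12339; k=3: (P..R)·(S..S) → 2772+0+19·11·40 = 11132.
Best split is after R, i.e. k = 3.

3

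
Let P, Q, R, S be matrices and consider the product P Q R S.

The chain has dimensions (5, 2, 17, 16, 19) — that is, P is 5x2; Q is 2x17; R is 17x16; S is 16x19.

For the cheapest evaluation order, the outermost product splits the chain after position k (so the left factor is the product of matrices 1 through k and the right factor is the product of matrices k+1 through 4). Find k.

Adjacent pairs: PQ = 5·2·17 = 170; QR = 2·17·16 = 544; RS = 17·16·19 = 5168.
Length 3: P..R: k=1: 0+544+5·2·16=704; k=2: 170+0+5·17·16=1530 → min 704 | Q..S: k=2: 0+5168+2·17·19=5814; k=3: 544+0+2·16·19=1152 → min 1152.
Top-level splits: k=1: (P..P)·(Q..S) → 0+1152+5·2·19 = 1342; k=2: (P..Q)·(R..S) → 170+5168+5·17·19 = 6953; k=3: (P..R)·(S..S) → 704+0+5·16·19 = 2224.
Best split is after P, i.e. k = 1.

1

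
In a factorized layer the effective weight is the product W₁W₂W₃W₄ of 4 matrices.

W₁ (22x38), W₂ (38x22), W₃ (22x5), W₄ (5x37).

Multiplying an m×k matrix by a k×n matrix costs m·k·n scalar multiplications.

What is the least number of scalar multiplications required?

12430

Adjacent pairs: W₁W₂ = 22·38·22 = 18392; W₂W₃ = 38·22·5 = 4180; W₃W₄ = 22·5·37 = 4070.
Length 3: W₁..W₃: k=1: 0+4180+22·38·5=8360; k=2: 18392+0+22·22·5=20812 → min 8360 | W₂..W₄: k=2: 0+4070+38·22·37=35002; k=3: 4180+0+38·5·37=11210 → min 11210.
Length 4: W₁..W₄: k=1: 0+11210+22·38·37=42142; k=2: 18392+4070+22·22·37=40370; k=3: 8360+0+22·5·37=12430 → min 12430.
Optimal order: ((W₁(W₂W₃))W₄) with cost 12430.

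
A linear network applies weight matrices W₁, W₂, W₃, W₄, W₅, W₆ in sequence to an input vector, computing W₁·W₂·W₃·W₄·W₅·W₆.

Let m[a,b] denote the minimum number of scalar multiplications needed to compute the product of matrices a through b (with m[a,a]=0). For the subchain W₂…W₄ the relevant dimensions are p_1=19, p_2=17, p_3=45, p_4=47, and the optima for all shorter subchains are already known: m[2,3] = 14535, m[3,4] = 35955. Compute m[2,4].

m[2,4] = min over k∈[2,3] of m[2,k]+m[k+1,4]+p_{1}·p_k·p_{4}.
k=2: 0 + 35955 + 19·17·47 = 51136; k=3: 14535 + 0 + 19·45·47 = 54720.
Minimum: 51136 at k=2.

51136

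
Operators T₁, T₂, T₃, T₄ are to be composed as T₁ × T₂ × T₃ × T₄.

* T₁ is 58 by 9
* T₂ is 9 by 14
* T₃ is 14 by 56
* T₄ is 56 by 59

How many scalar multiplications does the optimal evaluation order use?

67590

Adjacent pairs: T₁T₂ = 58·9·14 = 7308; T₂T₃ = 9·14·56 = 7056; T₃T₄ = 14·56·59 = 46256.
Length 3: T₁..T₃: k=1: 0+7056+58·9·56=36288; k=2: 7308+0+58·14·56=52780 → min 36288 | T₂..T₄: k=2: 0+46256+9·14·59=53690; k=3: 7056+0+9·56·59=36792 → min 36792.
Length 4: T₁..T₄: k=1: 0+36792+58·9·59=67590; k=2: 7308+46256+58·14·59=101472; k=3: 36288+0+58·56·59=227920 → min 67590.
Optimal order: (T₁ × ((T₂ × T₃) × T₄)) with cost 67590.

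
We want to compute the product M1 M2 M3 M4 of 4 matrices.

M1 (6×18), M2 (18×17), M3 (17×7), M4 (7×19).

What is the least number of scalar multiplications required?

Adjacent pairs: M1M2 = 6·18·17 = 1836; M2M3 = 18·17·7 = 2142; M3M4 = 17·7·19 = 2261.
Length 3: M1..M3: k=1: 0+2142+6·18·7=2898; k=2: 1836+0+6·17·7=2550 → min 2550 | M2..M4: k=2: 0+2261+18·17·19=8075; k=3: 2142+0+18·7·19=4536 → min 4536.
Length 4: M1..M4: k=1: 0+4536+6·18·19=6588; k=2: 1836+2261+6·17·19=6035; k=3: 2550+0+6·7·19=3348 → min 3348.
Optimal order: (((M1 M2) M3) M4) with cost 3348.

3348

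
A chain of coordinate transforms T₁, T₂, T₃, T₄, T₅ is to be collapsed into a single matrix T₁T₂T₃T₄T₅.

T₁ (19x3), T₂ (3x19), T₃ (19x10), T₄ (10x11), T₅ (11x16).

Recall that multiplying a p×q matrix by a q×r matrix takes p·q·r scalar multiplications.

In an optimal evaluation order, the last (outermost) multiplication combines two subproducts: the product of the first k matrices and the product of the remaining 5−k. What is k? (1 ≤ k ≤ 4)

Adjacent pairs: T₁T₂ = 19·3·19 = 1083; T₂T₃ = 3·19·10 = 570; T₃T₄ = 19·10·11 = 2090; T₄T₅ = 10·11·16 = 1760.
Length 3: T₁..T₃: k=1: 0+570+19·3·10=1140; k=2: 1083+0+19·19·10=4693 → min 1140 | T₂..T₄: k=2: 0+2090+3·19·11=2717; k=3: 570+0+3·10·11=900 → min 900 | T₃..T₅: k=3: 0+1760+19·10·16=4800; k=4: 2090+0+19·11·16=5434 → min 4800.
Length 4: T₁..T₄: k=1: 0+900+19·3·11=1527; k=2: 1083+2090+19·19·11=7144; k=3: 1140+0+19·10·11=3230 → min 1527 | T₂..T₅: k=2: 0+4800+3·19·16=5712; k=3: 570+1760+3·10·16=2810; k=4: 900+0+3·11·16=1428 → min 1428.
Top-level splits: k=1: (T₁..T₁)·(T₂..T₅) → 0+1428+19·3·16 = 2340; k=2: (T₁..T₂)·(T₃..T₅) → 1083+4800+19·19·16 = 11659; k=3: (T₁..T₃)·(T₄..T₅) → 1140+1760+19·10·16 = 5940; k=4: (T₁..T₄)·(T₅..T₅) → 1527+0+19·11·16 = 4871.
Best split is after T₁, i.e. k = 1.

1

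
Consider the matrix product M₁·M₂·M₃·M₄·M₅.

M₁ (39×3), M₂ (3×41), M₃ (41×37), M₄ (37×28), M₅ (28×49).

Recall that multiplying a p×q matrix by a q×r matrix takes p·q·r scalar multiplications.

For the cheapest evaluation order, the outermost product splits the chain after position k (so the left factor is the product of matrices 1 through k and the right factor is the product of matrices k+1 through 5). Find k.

1

Adjacent pairs: M₁M₂ = 39·3·41 = 4797; M₂M₃ = 3·41·37 = 4551; M₃M₄ = 41·37·28 = 42476; M₄M₅ = 37·28·49 = 50764.
Length 3: M₁..M₃: k=1: 0+4551+39·3·37=8880; k=2: 4797+0+39·41·37=63960 → min 8880 | M₂..M₄: k=2: 0+42476+3·41·28=45920; k=3: 4551+0+3·37·28=7659 → min 7659 | M₃..M₅: k=3: 0+50764+41·37·49=125097; k=4: 42476+0+41·28·49=98728 → min 98728.
Length 4: M₁..M₄: k=1: 0+7659+39·3·28=10935; k=2: 4797+42476+39·41·28=92045; k=3: 8880+0+39·37·28=49284 → min 10935 | M₂..M₅: k=2: 0+98728+3·41·49=104755; k=3: 4551+50764+3·37·49=60754; k=4: 7659+0+3·28·49=11775 → min 11775.
Top-level splits: k=1: (M₁..M₁)·(M₂..M₅) → 0+11775+39·3·49 = 17508; k=2: (M₁..M₂)·(M₃..M₅) → 4797+98728+39·41·49 = 181876; k=3: (M₁..M₃)·(M₄..M₅) → 8880+50764+39·37·49 = 130351; k=4: (M₁..M₄)·(M₅..M₅) → 10935+0+39·28·49 = 64443.
Best split is after M₁, i.e. k = 1.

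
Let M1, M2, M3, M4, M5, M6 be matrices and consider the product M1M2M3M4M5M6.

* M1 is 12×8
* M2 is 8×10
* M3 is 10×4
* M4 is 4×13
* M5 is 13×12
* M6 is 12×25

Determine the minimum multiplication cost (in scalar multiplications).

3728

Adjacent pairs: M1M2 = 12·8·10 = 960; M2M3 = 8·10·4 = 320; M3M4 = 10·4·13 = 520; M4M5 = 4·13·12 = 624; M5M6 = 13·12·25 = 3900.
Length 3: M1..M3: k=1: 0+320+12·8·4=704; k=2: 960+0+12·10·4=1440 → min 704 | M2..M4: k=2: 0+520+8·10·13=1560; k=3: 320+0+8·4·13=736 → min 736 | M3..M5: k=3: 0+624+10·4·12=1104; k=4: 520+0+10·13·12=2080 → min 1104 | M4..M6: k=4: 0+3900+4·13·25=5200; k=5: 624+0+4·12·25=1824 → min 1824.
Length 4: M1..M4: k=1: 0+736+12·8·13=1984; k=2: 960+520+12·10·13=3040; k=3: 704+0+12·4·13=1328 → min 1328 | M2..M5: k=2: 0+1104+8·10·12=2064; k=3: 320+624+8·4·12=1328; k=4: 736+0+8·13·12=1984 → min 1328 | M3..M6: k=3: 0+1824+10·4·25=2824; k=4: 520+3900+10·13·25=7670; k=5: 1104+0+10·12·25=4104 → min 2824.
Length 5: M1..M5: k=1: 0+1328+12·8·12=2480; k=2: 960+1104+12·10·12=3504; k=3: 704+624+12·4·12=1904; k=4: 1328+0+12·13·12=3200 → min 1904 | M2..M6: k=2: 0+2824+8·10·25=4824; k=3: 320+1824+8·4·25=2944; k=4: 736+3900+8·13·25=7236; k=5: 1328+0+8·12·25=3728 → min 2944.
Length 6: M1..M6: k=1: 0+2944+12·8·25=5344; k=2: 960+2824+12·10·25=6784; k=3: 704+1824+12·4·25=3728; k=4: 1328+3900+12·13·25=9128; k=5: 1904+0+12·12·25=5504 → min 3728.
Optimal order: ((M1(M2M3))((M4M5)M6)) with cost 3728.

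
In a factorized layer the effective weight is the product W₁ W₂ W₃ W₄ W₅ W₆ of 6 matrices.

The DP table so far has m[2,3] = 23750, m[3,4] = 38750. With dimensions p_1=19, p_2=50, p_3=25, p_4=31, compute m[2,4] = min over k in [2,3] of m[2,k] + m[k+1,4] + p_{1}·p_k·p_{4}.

m[2,4] = min over k∈[2,3] of m[2,k]+m[k+1,4]+p_{1}·p_k·p_{4}.
k=2: 0 + 38750 + 19·50·31 = 68200; k=3: 23750 + 0 + 19·25·31 = 38475.
Minimum: 38475 at k=3.

38475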